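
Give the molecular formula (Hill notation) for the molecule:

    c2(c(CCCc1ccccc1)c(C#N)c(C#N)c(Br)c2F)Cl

Heavy atoms from the SMILES: 1 Br, 17 C, 1 Cl, 1 F, 2 N.
Implicit hydrogens by atom environment:
  7 × C (aromatic): no H
  5 × C (aromatic): 1 H each → 5
  3 × C: 2 H each → 6
  2 × C: no H
  2 × N: no H
  1 × Br: no H
  1 × Cl: no H
  1 × F: no H
  Total hydrogens = 11.
Molecular formula: C17H11BrClFN2

C17H11BrClFN2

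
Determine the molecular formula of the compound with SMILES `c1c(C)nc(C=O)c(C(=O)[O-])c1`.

C8H6NO3-

Heavy atoms from the SMILES: 8 C, 1 N, 3 O.
Implicit hydrogens by atom environment:
  3 × C (aromatic): no H
  2 × C (aromatic): 1 H each → 2
  2 × O: no H
  1 × C: 3 H
  1 × C: 1 H
  1 × C: no H
  1 × N (aromatic): no H
  1 × O (charge -1): no H
  Total hydrogens = 6.
Net charge -1.
Molecular formula: C8H6NO3-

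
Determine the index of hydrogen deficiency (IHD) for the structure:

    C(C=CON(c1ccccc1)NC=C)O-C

Molecular formula from the SMILES: C12H16N2O2.
DoU = (2C + 2 + N − H − X)/2 = (2·12 + 2 + 2 − 16 − 0)/2 = 12/2 = 6.
(Structurally: 1 ring(s) + 5 π bond(s) = 6.)

6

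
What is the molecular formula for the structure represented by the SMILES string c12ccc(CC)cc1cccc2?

C12H12

Heavy atoms from the SMILES: 12 C.
Implicit hydrogens by atom environment:
  7 × C (aromatic): 1 H each → 7
  3 × C (aromatic): no H
  1 × C: 3 H
  1 × C: 2 H
  Total hydrogens = 12.
Molecular formula: C12H12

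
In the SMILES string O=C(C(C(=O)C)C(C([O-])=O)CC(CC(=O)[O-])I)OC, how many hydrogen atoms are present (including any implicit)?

13

Hydrogens are implicit in SMILES; fill each atom to its normal valence:
  5 × O: no H
  4 × C: no H
  3 × C: 1 H each → 3
  2 × C: 3 H each → 6
  2 × C: 2 H each → 4
  2 × O (charge -1): no H
  1 × I: no H
  Total hydrogens = 13.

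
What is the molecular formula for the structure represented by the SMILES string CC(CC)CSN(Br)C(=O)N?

Heavy atoms from the SMILES: 1 Br, 6 C, 2 N, 1 O, 1 S.
Implicit hydrogens by atom environment:
  2 × C: 3 H each → 6
  2 × C: 2 H each → 4
  1 × Br: no H
  1 × C: 1 H
  1 × C: no H
  1 × N: 2 H
  1 × N: no H
  1 × O: no H
  1 × S: no H
  Total hydrogens = 13.
Molecular formula: C6H13BrN2OS

C6H13BrN2OS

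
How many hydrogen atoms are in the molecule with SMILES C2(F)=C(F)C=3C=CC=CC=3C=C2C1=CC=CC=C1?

Hydrogens are implicit in SMILES; fill each atom to its normal valence:
  10 × C (aromatic): 1 H each → 10
  6 × C (aromatic): no H
  2 × F: no H
  Total hydrogens = 10.

10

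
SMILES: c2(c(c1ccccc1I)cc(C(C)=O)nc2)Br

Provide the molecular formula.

C13H9BrINO

Heavy atoms from the SMILES: 1 Br, 13 C, 1 I, 1 N, 1 O.
Implicit hydrogens by atom environment:
  6 × C (aromatic): 1 H each → 6
  5 × C (aromatic): no H
  1 × Br: no H
  1 × C: 3 H
  1 × C: no H
  1 × I: no H
  1 × N (aromatic): no H
  1 × O: no H
  Total hydrogens = 9.
Molecular formula: C13H9BrINO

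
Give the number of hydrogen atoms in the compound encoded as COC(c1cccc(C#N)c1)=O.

Hydrogens are implicit in SMILES; fill each atom to its normal valence:
  4 × C (aromatic): 1 H each → 4
  2 × C (aromatic): no H
  2 × C: no H
  2 × O: no H
  1 × C: 3 H
  1 × N: no H
  Total hydrogens = 7.

7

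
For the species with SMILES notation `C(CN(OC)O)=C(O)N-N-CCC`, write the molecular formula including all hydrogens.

C7H17N3O3

Heavy atoms from the SMILES: 7 C, 3 N, 3 O.
Implicit hydrogens by atom environment:
  3 × C: 2 H each → 6
  2 × C: 3 H each → 6
  2 × N: 1 H each → 2
  2 × O: 1 H each → 2
  1 × C: 1 H
  1 × C: no H
  1 × N: no H
  1 × O: no H
  Total hydrogens = 17.
Molecular formula: C7H17N3O3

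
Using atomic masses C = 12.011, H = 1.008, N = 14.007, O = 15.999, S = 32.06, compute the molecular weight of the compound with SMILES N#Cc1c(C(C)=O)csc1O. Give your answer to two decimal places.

Molecular formula: C7H5NO2S.
M = 7×12.011 + 5×1.008 + 1×14.007 + 2×15.999 + 1×32.06 = 167.18 g/mol.

167.18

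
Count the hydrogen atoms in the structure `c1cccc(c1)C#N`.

Hydrogens are implicit in SMILES; fill each atom to its normal valence:
  5 × C (aromatic): 1 H each → 5
  1 × C (aromatic): no H
  1 × C: no H
  1 × N: no H
  Total hydrogens = 5.

5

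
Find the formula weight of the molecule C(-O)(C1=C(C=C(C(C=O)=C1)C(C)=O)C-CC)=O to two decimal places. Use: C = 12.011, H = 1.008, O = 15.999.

234.25

Molecular formula: C13H14O4.
M = 13×12.011 + 14×1.008 + 4×15.999 = 234.25 g/mol.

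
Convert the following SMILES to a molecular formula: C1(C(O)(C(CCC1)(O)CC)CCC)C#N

C12H21NO2

Heavy atoms from the SMILES: 12 C, 1 N, 2 O.
Implicit hydrogens by atom environment:
  6 × C: 2 H each → 12
  3 × C: no H
  2 × C: 3 H each → 6
  2 × O: 1 H each → 2
  1 × C: 1 H
  1 × N: no H
  Total hydrogens = 21.
Molecular formula: C12H21NO2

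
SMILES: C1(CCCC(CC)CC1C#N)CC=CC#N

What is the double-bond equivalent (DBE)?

6

Molecular formula from the SMILES: C14H20N2.
DoU = (2C + 2 + N − H − X)/2 = (2·14 + 2 + 2 − 20 − 0)/2 = 12/2 = 6.
(Structurally: 1 ring(s) + 5 π bond(s) = 6.)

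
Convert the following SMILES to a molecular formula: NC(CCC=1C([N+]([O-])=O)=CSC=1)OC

C8H12N2O3S

Heavy atoms from the SMILES: 8 C, 2 N, 3 O, 1 S.
Implicit hydrogens by atom environment:
  2 × C: 2 H each → 4
  2 × C (aromatic): 1 H each → 2
  2 × C (aromatic): no H
  2 × O: no H
  1 × C: 3 H
  1 × C: 1 H
  1 × N: 2 H
  1 × N (charge +1): no H
  1 × O (charge -1): no H
  1 × S (aromatic): no H
  Total hydrogens = 12.
Molecular formula: C8H12N2O3S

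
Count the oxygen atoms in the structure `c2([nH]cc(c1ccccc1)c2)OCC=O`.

The symbol for oxygen appears 2 times in the SMILES.

2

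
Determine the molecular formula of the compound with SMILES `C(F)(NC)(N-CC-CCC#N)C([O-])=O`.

C8H13FN3O2-

Heavy atoms from the SMILES: 8 C, 1 F, 3 N, 2 O.
Implicit hydrogens by atom environment:
  4 × C: 2 H each → 8
  3 × C: no H
  2 × N: 1 H each → 2
  1 × C: 3 H
  1 × F: no H
  1 × N: no H
  1 × O: no H
  1 × O (charge -1): no H
  Total hydrogens = 13.
Net charge -1.
Molecular formula: C8H13FN3O2-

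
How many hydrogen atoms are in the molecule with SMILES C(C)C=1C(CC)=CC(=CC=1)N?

Hydrogens are implicit in SMILES; fill each atom to its normal valence:
  3 × C (aromatic): 1 H each → 3
  3 × C (aromatic): no H
  2 × C: 3 H each → 6
  2 × C: 2 H each → 4
  1 × N: 2 H
  Total hydrogens = 15.

15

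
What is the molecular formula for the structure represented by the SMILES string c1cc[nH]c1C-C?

C6H9N

Heavy atoms from the SMILES: 6 C, 1 N.
Implicit hydrogens by atom environment:
  3 × C (aromatic): 1 H each → 3
  1 × C: 3 H
  1 × C: 2 H
  1 × C (aromatic): no H
  1 × N (aromatic): 1 H
  Total hydrogens = 9.
Molecular formula: C6H9N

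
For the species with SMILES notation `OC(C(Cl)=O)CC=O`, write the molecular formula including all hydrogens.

C4H5ClO3

Heavy atoms from the SMILES: 4 C, 1 Cl, 3 O.
Implicit hydrogens by atom environment:
  2 × C: 1 H each → 2
  2 × O: no H
  1 × C: 2 H
  1 × C: no H
  1 × Cl: no H
  1 × O: 1 H
  Total hydrogens = 5.
Molecular formula: C4H5ClO3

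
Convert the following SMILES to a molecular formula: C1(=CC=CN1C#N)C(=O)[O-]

Heavy atoms from the SMILES: 6 C, 2 N, 2 O.
Implicit hydrogens by atom environment:
  3 × C (aromatic): 1 H each → 3
  2 × C: no H
  1 × C (aromatic): no H
  1 × N (aromatic): no H
  1 × N: no H
  1 × O: no H
  1 × O (charge -1): no H
  Total hydrogens = 3.
Net charge -1.
Molecular formula: C6H3N2O2-

C6H3N2O2-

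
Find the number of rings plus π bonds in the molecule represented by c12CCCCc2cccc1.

5

Molecular formula from the SMILES: C10H12.
DoU = (2C + 2 + N − H − X)/2 = (2·10 + 2 + 0 − 12 − 0)/2 = 10/2 = 5.
(Structurally: 2 ring(s) + 3 π bond(s) = 5.)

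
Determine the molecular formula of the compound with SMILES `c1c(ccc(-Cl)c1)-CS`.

Heavy atoms from the SMILES: 7 C, 1 Cl, 1 S.
Implicit hydrogens by atom environment:
  4 × C (aromatic): 1 H each → 4
  2 × C (aromatic): no H
  1 × C: 2 H
  1 × Cl: no H
  1 × S: 1 H
  Total hydrogens = 7.
Molecular formula: C7H7ClS

C7H7ClS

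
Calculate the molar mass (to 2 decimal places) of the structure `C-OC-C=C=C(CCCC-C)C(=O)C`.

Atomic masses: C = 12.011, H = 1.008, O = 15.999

Molecular formula: C12H20O2.
M = 12×12.011 + 20×1.008 + 2×15.999 = 196.29 g/mol.

196.29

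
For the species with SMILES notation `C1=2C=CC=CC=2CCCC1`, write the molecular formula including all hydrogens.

Heavy atoms from the SMILES: 10 C.
Implicit hydrogens by atom environment:
  4 × C: 2 H each → 8
  4 × C (aromatic): 1 H each → 4
  2 × C (aromatic): no H
  Total hydrogens = 12.
Molecular formula: C10H12

C10H12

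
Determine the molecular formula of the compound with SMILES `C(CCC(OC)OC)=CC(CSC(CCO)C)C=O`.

Heavy atoms from the SMILES: 14 C, 4 O, 1 S.
Implicit hydrogens by atom environment:
  6 × C: 1 H each → 6
  5 × C: 2 H each → 10
  3 × C: 3 H each → 9
  3 × O: no H
  1 × O: 1 H
  1 × S: no H
  Total hydrogens = 26.
Molecular formula: C14H26O4S

C14H26O4S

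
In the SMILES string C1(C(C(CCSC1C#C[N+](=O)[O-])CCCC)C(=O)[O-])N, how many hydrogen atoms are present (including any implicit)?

19

Hydrogens are implicit in SMILES; fill each atom to its normal valence:
  5 × C: 2 H each → 10
  4 × C: 1 H each → 4
  3 × C: no H
  2 × O: no H
  2 × O (charge -1): no H
  1 × C: 3 H
  1 × N: 2 H
  1 × N (charge +1): no H
  1 × S: no H
  Total hydrogens = 19.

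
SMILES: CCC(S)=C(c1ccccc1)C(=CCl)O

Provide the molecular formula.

C12H13ClOS

Heavy atoms from the SMILES: 12 C, 1 Cl, 1 O, 1 S.
Implicit hydrogens by atom environment:
  5 × C (aromatic): 1 H each → 5
  3 × C: no H
  1 × C: 3 H
  1 × C: 2 H
  1 × C: 1 H
  1 × C (aromatic): no H
  1 × Cl: no H
  1 × O: 1 H
  1 × S: 1 H
  Total hydrogens = 13.
Molecular formula: C12H13ClOS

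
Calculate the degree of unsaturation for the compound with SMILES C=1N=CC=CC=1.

Molecular formula from the SMILES: C5H5N.
DoU = (2C + 2 + N − H − X)/2 = (2·5 + 2 + 1 − 5 − 0)/2 = 8/2 = 4.
(Structurally: 1 ring(s) + 3 π bond(s) = 4.)

4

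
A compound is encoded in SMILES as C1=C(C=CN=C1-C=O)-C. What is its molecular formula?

Heavy atoms from the SMILES: 7 C, 1 N, 1 O.
Implicit hydrogens by atom environment:
  3 × C (aromatic): 1 H each → 3
  2 × C (aromatic): no H
  1 × C: 3 H
  1 × C: 1 H
  1 × N (aromatic): no H
  1 × O: no H
  Total hydrogens = 7.
Molecular formula: C7H7NO

C7H7NO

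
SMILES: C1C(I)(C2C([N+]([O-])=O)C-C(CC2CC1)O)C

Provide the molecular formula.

Heavy atoms from the SMILES: 11 C, 1 I, 1 N, 3 O.
Implicit hydrogens by atom environment:
  5 × C: 2 H each → 10
  4 × C: 1 H each → 4
  1 × C: 3 H
  1 × C: no H
  1 × I: no H
  1 × N (charge +1): no H
  1 × O: 1 H
  1 × O: no H
  1 × O (charge -1): no H
  Total hydrogens = 18.
Molecular formula: C11H18INO3

C11H18INO3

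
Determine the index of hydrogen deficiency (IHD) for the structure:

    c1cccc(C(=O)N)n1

5

Molecular formula from the SMILES: C6H6N2O.
DoU = (2C + 2 + N − H − X)/2 = (2·6 + 2 + 2 − 6 − 0)/2 = 10/2 = 5.
(Structurally: 1 ring(s) + 4 π bond(s) = 5.)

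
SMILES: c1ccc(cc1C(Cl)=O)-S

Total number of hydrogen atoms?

5

Hydrogens are implicit in SMILES; fill each atom to its normal valence:
  4 × C (aromatic): 1 H each → 4
  2 × C (aromatic): no H
  1 × C: no H
  1 × Cl: no H
  1 × O: no H
  1 × S: 1 H
  Total hydrogens = 5.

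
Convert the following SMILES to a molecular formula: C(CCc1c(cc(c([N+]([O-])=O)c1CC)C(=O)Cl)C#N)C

Heavy atoms from the SMILES: 14 C, 1 Cl, 2 N, 3 O.
Implicit hydrogens by atom environment:
  5 × C (aromatic): no H
  4 × C: 2 H each → 8
  2 × C: 3 H each → 6
  2 × C: no H
  2 × O: no H
  1 × C (aromatic): 1 H
  1 × Cl: no H
  1 × N (charge +1): no H
  1 × N: no H
  1 × O (charge -1): no H
  Total hydrogens = 15.
Molecular formula: C14H15ClN2O3

C14H15ClN2O3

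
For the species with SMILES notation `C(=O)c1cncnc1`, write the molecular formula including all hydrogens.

C5H4N2O

Heavy atoms from the SMILES: 5 C, 2 N, 1 O.
Implicit hydrogens by atom environment:
  3 × C (aromatic): 1 H each → 3
  2 × N (aromatic): no H
  1 × C: 1 H
  1 × C (aromatic): no H
  1 × O: no H
  Total hydrogens = 4.
Molecular formula: C5H4N2O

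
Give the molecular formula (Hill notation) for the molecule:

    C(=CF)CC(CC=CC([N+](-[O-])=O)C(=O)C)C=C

Heavy atoms from the SMILES: 12 C, 1 F, 1 N, 3 O.
Implicit hydrogens by atom environment:
  7 × C: 1 H each → 7
  3 × C: 2 H each → 6
  2 × O: no H
  1 × C: 3 H
  1 × C: no H
  1 × F: no H
  1 × N (charge +1): no H
  1 × O (charge -1): no H
  Total hydrogens = 16.
Molecular formula: C12H16FNO3

C12H16FNO3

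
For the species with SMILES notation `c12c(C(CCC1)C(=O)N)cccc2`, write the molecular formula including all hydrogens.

Heavy atoms from the SMILES: 11 C, 1 N, 1 O.
Implicit hydrogens by atom environment:
  4 × C (aromatic): 1 H each → 4
  3 × C: 2 H each → 6
  2 × C (aromatic): no H
  1 × C: 1 H
  1 × C: no H
  1 × N: 2 H
  1 × O: no H
  Total hydrogens = 13.
Molecular formula: C11H13NO

C11H13NO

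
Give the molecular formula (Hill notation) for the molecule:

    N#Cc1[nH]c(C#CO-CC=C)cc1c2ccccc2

Heavy atoms from the SMILES: 16 C, 2 N, 1 O.
Implicit hydrogens by atom environment:
  6 × C (aromatic): 1 H each → 6
  4 × C (aromatic): no H
  3 × C: no H
  2 × C: 2 H each → 4
  1 × C: 1 H
  1 × N (aromatic): 1 H
  1 × N: no H
  1 × O: no H
  Total hydrogens = 12.
Molecular formula: C16H12N2O

C16H12N2O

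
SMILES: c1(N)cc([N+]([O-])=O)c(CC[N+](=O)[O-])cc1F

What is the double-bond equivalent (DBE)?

6

Molecular formula from the SMILES: C8H8FN3O4.
DoU = (2C + 2 + N − H − X)/2 = (2·8 + 2 + 3 − 8 − 1)/2 = 12/2 = 6.
(Structurally: 1 ring(s) + 5 π bond(s) = 6.)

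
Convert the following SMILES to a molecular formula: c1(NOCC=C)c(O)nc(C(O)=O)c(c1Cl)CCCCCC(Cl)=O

C15H18Cl2N2O5

Heavy atoms from the SMILES: 15 C, 2 Cl, 2 N, 5 O.
Implicit hydrogens by atom environment:
  7 × C: 2 H each → 14
  5 × C (aromatic): no H
  3 × O: no H
  2 × C: no H
  2 × Cl: no H
  2 × O: 1 H each → 2
  1 × C: 1 H
  1 × N: 1 H
  1 × N (aromatic): no H
  Total hydrogens = 18.
Molecular formula: C15H18Cl2N2O5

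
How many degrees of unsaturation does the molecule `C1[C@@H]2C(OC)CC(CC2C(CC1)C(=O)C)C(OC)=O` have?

4

Molecular formula from the SMILES: C15H24O4.
DoU = (2C + 2 + N − H − X)/2 = (2·15 + 2 + 0 − 24 − 0)/2 = 8/2 = 4.
(Structurally: 2 ring(s) + 2 π bond(s) = 4.)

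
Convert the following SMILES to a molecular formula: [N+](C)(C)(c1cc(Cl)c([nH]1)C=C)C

Heavy atoms from the SMILES: 9 C, 1 Cl, 2 N.
Implicit hydrogens by atom environment:
  3 × C: 3 H each → 9
  3 × C (aromatic): no H
  1 × C: 2 H
  1 × C (aromatic): 1 H
  1 × C: 1 H
  1 × Cl: no H
  1 × N (aromatic): 1 H
  1 × N (charge +1): no H
  Total hydrogens = 14.
Net charge +1.
Molecular formula: C9H14ClN2+

C9H14ClN2+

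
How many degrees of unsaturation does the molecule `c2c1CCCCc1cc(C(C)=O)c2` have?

6

Molecular formula from the SMILES: C12H14O.
DoU = (2C + 2 + N − H − X)/2 = (2·12 + 2 + 0 − 14 − 0)/2 = 12/2 = 6.
(Structurally: 2 ring(s) + 4 π bond(s) = 6.)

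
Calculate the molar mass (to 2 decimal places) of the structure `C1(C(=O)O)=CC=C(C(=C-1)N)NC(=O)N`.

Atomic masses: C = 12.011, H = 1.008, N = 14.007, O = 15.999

195.18

Molecular formula: C8H9N3O3.
M = 8×12.011 + 9×1.008 + 3×14.007 + 3×15.999 = 195.18 g/mol.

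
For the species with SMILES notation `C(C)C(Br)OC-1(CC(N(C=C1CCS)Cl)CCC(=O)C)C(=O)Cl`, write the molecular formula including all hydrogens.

C15H22BrCl2NO3S

Heavy atoms from the SMILES: 1 Br, 15 C, 2 Cl, 1 N, 3 O, 1 S.
Implicit hydrogens by atom environment:
  6 × C: 2 H each → 12
  4 × C: no H
  3 × C: 1 H each → 3
  3 × O: no H
  2 × C: 3 H each → 6
  2 × Cl: no H
  1 × Br: no H
  1 × N: no H
  1 × S: 1 H
  Total hydrogens = 22.
Molecular formula: C15H22BrCl2NO3S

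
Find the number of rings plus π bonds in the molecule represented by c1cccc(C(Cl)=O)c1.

Molecular formula from the SMILES: C7H5ClO.
DoU = (2C + 2 + N − H − X)/2 = (2·7 + 2 + 0 − 5 − 1)/2 = 10/2 = 5.
(Structurally: 1 ring(s) + 4 π bond(s) = 5.)

5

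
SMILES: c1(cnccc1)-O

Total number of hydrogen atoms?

5

Hydrogens are implicit in SMILES; fill each atom to its normal valence:
  4 × C (aromatic): 1 H each → 4
  1 × C (aromatic): no H
  1 × N (aromatic): no H
  1 × O: 1 H
  Total hydrogens = 5.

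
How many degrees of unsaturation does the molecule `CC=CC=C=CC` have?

Molecular formula from the SMILES: C7H10.
DoU = (2C + 2 + N − H − X)/2 = (2·7 + 2 + 0 − 10 − 0)/2 = 6/2 = 3.
(Structurally: 0 ring(s) + 3 π bond(s) = 3.)

3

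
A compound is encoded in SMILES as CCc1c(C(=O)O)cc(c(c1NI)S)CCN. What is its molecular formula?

C11H15IN2O2S

Heavy atoms from the SMILES: 11 C, 1 I, 2 N, 2 O, 1 S.
Implicit hydrogens by atom environment:
  5 × C (aromatic): no H
  3 × C: 2 H each → 6
  1 × C: 3 H
  1 × C (aromatic): 1 H
  1 × C: no H
  1 × I: no H
  1 × N: 2 H
  1 × N: 1 H
  1 × O: 1 H
  1 × O: no H
  1 × S: 1 H
  Total hydrogens = 15.
Molecular formula: C11H15IN2O2S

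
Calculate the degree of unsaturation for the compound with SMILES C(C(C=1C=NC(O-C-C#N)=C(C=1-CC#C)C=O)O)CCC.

9

Molecular formula from the SMILES: C16H18N2O3.
DoU = (2C + 2 + N − H − X)/2 = (2·16 + 2 + 2 − 18 − 0)/2 = 18/2 = 9.
(Structurally: 1 ring(s) + 8 π bond(s) = 9.)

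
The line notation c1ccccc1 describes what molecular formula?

Heavy atoms from the SMILES: 6 C.
Implicit hydrogens by atom environment:
  6 × C (aromatic): 1 H each → 6
  Total hydrogens = 6.
Molecular formula: C6H6

C6H6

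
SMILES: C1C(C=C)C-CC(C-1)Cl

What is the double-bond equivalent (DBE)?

2

Molecular formula from the SMILES: C8H13Cl.
DoU = (2C + 2 + N − H − X)/2 = (2·8 + 2 + 0 − 13 − 1)/2 = 4/2 = 2.
(Structurally: 1 ring(s) + 1 π bond(s) = 2.)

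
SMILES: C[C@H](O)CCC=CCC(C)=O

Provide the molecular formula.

Heavy atoms from the SMILES: 9 C, 2 O.
Implicit hydrogens by atom environment:
  3 × C: 2 H each → 6
  3 × C: 1 H each → 3
  2 × C: 3 H each → 6
  1 × C: no H
  1 × O: 1 H
  1 × O: no H
  Total hydrogens = 16.
Molecular formula: C9H16O2

C9H16O2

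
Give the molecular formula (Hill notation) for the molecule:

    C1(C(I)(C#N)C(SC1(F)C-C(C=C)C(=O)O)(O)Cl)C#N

C11H9ClFIN2O3S

Heavy atoms from the SMILES: 11 C, 1 Cl, 1 F, 1 I, 2 N, 3 O, 1 S.
Implicit hydrogens by atom environment:
  6 × C: no H
  3 × C: 1 H each → 3
  2 × C: 2 H each → 4
  2 × N: no H
  2 × O: 1 H each → 2
  1 × Cl: no H
  1 × F: no H
  1 × I: no H
  1 × O: no H
  1 × S: no H
  Total hydrogens = 9.
Molecular formula: C11H9ClFIN2O3S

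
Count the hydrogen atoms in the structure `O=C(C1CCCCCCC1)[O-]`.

Hydrogens are implicit in SMILES; fill each atom to its normal valence:
  7 × C: 2 H each → 14
  1 × C: 1 H
  1 × C: no H
  1 × O: no H
  1 × O (charge -1): no H
  Total hydrogens = 15.

15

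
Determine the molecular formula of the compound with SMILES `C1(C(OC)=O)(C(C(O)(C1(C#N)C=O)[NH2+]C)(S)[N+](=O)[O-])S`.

Heavy atoms from the SMILES: 9 C, 3 N, 6 O, 2 S.
Implicit hydrogens by atom environment:
  6 × C: no H
  4 × O: no H
  2 × C: 3 H each → 6
  2 × S: 1 H each → 2
  1 × C: 1 H
  1 × N (charge +1): 2 H
  1 × N: no H
  1 × N (charge +1): no H
  1 × O: 1 H
  1 × O (charge -1): no H
  Total hydrogens = 12.
Net charge +1.
Molecular formula: C9H12N3O6S2+

C9H12N3O6S2+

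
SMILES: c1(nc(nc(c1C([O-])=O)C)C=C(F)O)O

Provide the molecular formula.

Heavy atoms from the SMILES: 8 C, 1 F, 2 N, 4 O.
Implicit hydrogens by atom environment:
  4 × C (aromatic): no H
  2 × C: no H
  2 × N (aromatic): no H
  2 × O: 1 H each → 2
  1 × C: 3 H
  1 × C: 1 H
  1 × F: no H
  1 × O: no H
  1 × O (charge -1): no H
  Total hydrogens = 6.
Net charge -1.
Molecular formula: C8H6FN2O4-

C8H6FN2O4-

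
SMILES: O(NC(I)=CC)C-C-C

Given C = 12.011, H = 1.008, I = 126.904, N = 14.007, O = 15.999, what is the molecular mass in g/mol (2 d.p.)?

241.07

Molecular formula: C6H12INO.
M = 6×12.011 + 12×1.008 + 1×126.904 + 1×14.007 + 1×15.999 = 241.07 g/mol.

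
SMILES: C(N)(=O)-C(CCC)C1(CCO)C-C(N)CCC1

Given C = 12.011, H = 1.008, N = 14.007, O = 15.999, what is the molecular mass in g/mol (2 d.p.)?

Molecular formula: C13H26N2O2.
M = 13×12.011 + 26×1.008 + 2×14.007 + 2×15.999 = 242.36 g/mol.

242.36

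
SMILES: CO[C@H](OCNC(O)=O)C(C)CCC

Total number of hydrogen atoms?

19

Hydrogens are implicit in SMILES; fill each atom to its normal valence:
  3 × C: 3 H each → 9
  3 × C: 2 H each → 6
  3 × O: no H
  2 × C: 1 H each → 2
  1 × C: no H
  1 × N: 1 H
  1 × O: 1 H
  Total hydrogens = 19.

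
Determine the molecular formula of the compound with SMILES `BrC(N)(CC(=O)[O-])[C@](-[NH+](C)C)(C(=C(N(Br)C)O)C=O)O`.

Heavy atoms from the SMILES: 2 Br, 10 C, 3 N, 5 O.
Implicit hydrogens by atom environment:
  5 × C: no H
  3 × C: 3 H each → 9
  2 × Br: no H
  2 × O: 1 H each → 2
  2 × O: no H
  1 × C: 2 H
  1 × C: 1 H
  1 × N: 2 H
  1 × N (charge +1): 1 H
  1 × N: no H
  1 × O (charge -1): no H
  Total hydrogens = 17.
Molecular formula: C10H17Br2N3O5

C10H17Br2N3O5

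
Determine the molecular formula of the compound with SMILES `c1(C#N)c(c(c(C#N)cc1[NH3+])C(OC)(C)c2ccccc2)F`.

Heavy atoms from the SMILES: 17 C, 1 F, 3 N, 1 O.
Implicit hydrogens by atom environment:
  6 × C (aromatic): 1 H each → 6
  6 × C (aromatic): no H
  3 × C: no H
  2 × C: 3 H each → 6
  2 × N: no H
  1 × F: no H
  1 × N (charge +1): 3 H
  1 × O: no H
  Total hydrogens = 15.
Net charge +1.
Molecular formula: C17H15FN3O+

C17H15FN3O+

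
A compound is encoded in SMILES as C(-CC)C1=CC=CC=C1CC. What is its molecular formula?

Heavy atoms from the SMILES: 11 C.
Implicit hydrogens by atom environment:
  4 × C (aromatic): 1 H each → 4
  3 × C: 2 H each → 6
  2 × C: 3 H each → 6
  2 × C (aromatic): no H
  Total hydrogens = 16.
Molecular formula: C11H16

C11H16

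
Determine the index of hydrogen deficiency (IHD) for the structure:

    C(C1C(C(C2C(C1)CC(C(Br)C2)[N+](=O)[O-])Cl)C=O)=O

5

Molecular formula from the SMILES: C12H15BrClNO4.
DoU = (2C + 2 + N − H − X)/2 = (2·12 + 2 + 1 − 15 − 2)/2 = 10/2 = 5.
(Structurally: 2 ring(s) + 3 π bond(s) = 5.)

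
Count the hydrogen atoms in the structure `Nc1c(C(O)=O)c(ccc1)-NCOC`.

Hydrogens are implicit in SMILES; fill each atom to its normal valence:
  3 × C (aromatic): 1 H each → 3
  3 × C (aromatic): no H
  2 × O: no H
  1 × C: 3 H
  1 × C: 2 H
  1 × C: no H
  1 × N: 2 H
  1 × N: 1 H
  1 × O: 1 H
  Total hydrogens = 12.

12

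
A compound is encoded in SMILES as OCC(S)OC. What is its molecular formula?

C3H8O2S

Heavy atoms from the SMILES: 3 C, 2 O, 1 S.
Implicit hydrogens by atom environment:
  1 × C: 3 H
  1 × C: 2 H
  1 × C: 1 H
  1 × O: 1 H
  1 × O: no H
  1 × S: 1 H
  Total hydrogens = 8.
Molecular formula: C3H8O2S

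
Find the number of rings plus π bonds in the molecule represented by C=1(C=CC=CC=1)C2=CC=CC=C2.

8

Molecular formula from the SMILES: C12H10.
DoU = (2C + 2 + N − H − X)/2 = (2·12 + 2 + 0 − 10 − 0)/2 = 16/2 = 8.
(Structurally: 2 ring(s) + 6 π bond(s) = 8.)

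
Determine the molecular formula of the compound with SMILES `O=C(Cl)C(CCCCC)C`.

Heavy atoms from the SMILES: 8 C, 1 Cl, 1 O.
Implicit hydrogens by atom environment:
  4 × C: 2 H each → 8
  2 × C: 3 H each → 6
  1 × C: 1 H
  1 × C: no H
  1 × Cl: no H
  1 × O: no H
  Total hydrogens = 15.
Molecular formula: C8H15ClO

C8H15ClO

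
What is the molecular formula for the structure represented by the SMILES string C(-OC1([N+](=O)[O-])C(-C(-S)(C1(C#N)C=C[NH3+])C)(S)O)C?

Heavy atoms from the SMILES: 10 C, 3 N, 4 O, 2 S.
Implicit hydrogens by atom environment:
  5 × C: no H
  2 × C: 3 H each → 6
  2 × C: 1 H each → 2
  2 × O: no H
  2 × S: 1 H each → 2
  1 × C: 2 H
  1 × N (charge +1): 3 H
  1 × N (charge +1): no H
  1 × N: no H
  1 × O: 1 H
  1 × O (charge -1): no H
  Total hydrogens = 16.
Net charge +1.
Molecular formula: C10H16N3O4S2+

C10H16N3O4S2+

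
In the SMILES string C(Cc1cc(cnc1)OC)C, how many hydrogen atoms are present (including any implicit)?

Hydrogens are implicit in SMILES; fill each atom to its normal valence:
  3 × C (aromatic): 1 H each → 3
  2 × C: 3 H each → 6
  2 × C: 2 H each → 4
  2 × C (aromatic): no H
  1 × N (aromatic): no H
  1 × O: no H
  Total hydrogens = 13.

13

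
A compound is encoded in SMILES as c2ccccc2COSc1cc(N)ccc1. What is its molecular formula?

Heavy atoms from the SMILES: 13 C, 1 N, 1 O, 1 S.
Implicit hydrogens by atom environment:
  9 × C (aromatic): 1 H each → 9
  3 × C (aromatic): no H
  1 × C: 2 H
  1 × N: 2 H
  1 × O: no H
  1 × S: no H
  Total hydrogens = 13.
Molecular formula: C13H13NOS

C13H13NOS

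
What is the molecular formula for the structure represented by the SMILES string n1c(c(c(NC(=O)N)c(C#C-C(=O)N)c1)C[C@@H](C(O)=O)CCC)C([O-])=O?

C16H17N4O6-

Heavy atoms from the SMILES: 16 C, 4 N, 6 O.
Implicit hydrogens by atom environment:
  6 × C: no H
  4 × C (aromatic): no H
  4 × O: no H
  3 × C: 2 H each → 6
  2 × N: 2 H each → 4
  1 × C: 3 H
  1 × C (aromatic): 1 H
  1 × C: 1 H
  1 × N: 1 H
  1 × N (aromatic): no H
  1 × O: 1 H
  1 × O (charge -1): no H
  Total hydrogens = 17.
Net charge -1.
Molecular formula: C16H17N4O6-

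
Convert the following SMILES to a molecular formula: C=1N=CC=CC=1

Heavy atoms from the SMILES: 5 C, 1 N.
Implicit hydrogens by atom environment:
  5 × C (aromatic): 1 H each → 5
  1 × N (aromatic): no H
  Total hydrogens = 5.
Molecular formula: C5H5N

C5H5N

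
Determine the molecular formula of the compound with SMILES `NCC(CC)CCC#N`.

Heavy atoms from the SMILES: 7 C, 2 N.
Implicit hydrogens by atom environment:
  4 × C: 2 H each → 8
  1 × C: 3 H
  1 × C: 1 H
  1 × C: no H
  1 × N: 2 H
  1 × N: no H
  Total hydrogens = 14.
Molecular formula: C7H14N2

C7H14N2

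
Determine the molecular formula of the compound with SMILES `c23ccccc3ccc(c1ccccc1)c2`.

C16H12

Heavy atoms from the SMILES: 16 C.
Implicit hydrogens by atom environment:
  12 × C (aromatic): 1 H each → 12
  4 × C (aromatic): no H
  Total hydrogens = 12.
Molecular formula: C16H12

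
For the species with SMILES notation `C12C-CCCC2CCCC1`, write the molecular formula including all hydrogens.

C10H18

Heavy atoms from the SMILES: 10 C.
Implicit hydrogens by atom environment:
  8 × C: 2 H each → 16
  2 × C: 1 H each → 2
  Total hydrogens = 18.
Molecular formula: C10H18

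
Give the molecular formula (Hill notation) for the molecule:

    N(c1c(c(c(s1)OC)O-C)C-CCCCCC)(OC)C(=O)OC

C16H27NO5S

Heavy atoms from the SMILES: 16 C, 1 N, 5 O, 1 S.
Implicit hydrogens by atom environment:
  6 × C: 2 H each → 12
  5 × C: 3 H each → 15
  5 × O: no H
  4 × C (aromatic): no H
  1 × C: no H
  1 × N: no H
  1 × S (aromatic): no H
  Total hydrogens = 27.
Molecular formula: C16H27NO5S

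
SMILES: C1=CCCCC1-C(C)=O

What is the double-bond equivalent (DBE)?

Molecular formula from the SMILES: C8H12O.
DoU = (2C + 2 + N − H − X)/2 = (2·8 + 2 + 0 − 12 − 0)/2 = 6/2 = 3.
(Structurally: 1 ring(s) + 2 π bond(s) = 3.)

3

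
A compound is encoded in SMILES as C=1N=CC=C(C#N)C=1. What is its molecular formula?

Heavy atoms from the SMILES: 6 C, 2 N.
Implicit hydrogens by atom environment:
  4 × C (aromatic): 1 H each → 4
  1 × C (aromatic): no H
  1 × C: no H
  1 × N (aromatic): no H
  1 × N: no H
  Total hydrogens = 4.
Molecular formula: C6H4N2

C6H4N2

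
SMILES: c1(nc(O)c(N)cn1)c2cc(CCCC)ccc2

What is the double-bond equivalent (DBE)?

8

Molecular formula from the SMILES: C14H17N3O.
DoU = (2C + 2 + N − H − X)/2 = (2·14 + 2 + 3 − 17 − 0)/2 = 16/2 = 8.
(Structurally: 2 ring(s) + 6 π bond(s) = 8.)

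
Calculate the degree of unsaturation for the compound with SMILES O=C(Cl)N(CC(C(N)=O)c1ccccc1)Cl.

6

Molecular formula from the SMILES: C10H10Cl2N2O2.
DoU = (2C + 2 + N − H − X)/2 = (2·10 + 2 + 2 − 10 − 2)/2 = 12/2 = 6.
(Structurally: 1 ring(s) + 5 π bond(s) = 6.)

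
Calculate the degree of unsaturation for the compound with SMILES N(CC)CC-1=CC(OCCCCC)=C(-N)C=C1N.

Molecular formula from the SMILES: C14H25N3O.
DoU = (2C + 2 + N − H − X)/2 = (2·14 + 2 + 3 − 25 − 0)/2 = 8/2 = 4.
(Structurally: 1 ring(s) + 3 π bond(s) = 4.)

4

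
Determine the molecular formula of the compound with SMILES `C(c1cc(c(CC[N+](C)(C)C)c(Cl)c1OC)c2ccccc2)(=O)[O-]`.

C19H22ClNO3

Heavy atoms from the SMILES: 19 C, 1 Cl, 1 N, 3 O.
Implicit hydrogens by atom environment:
  6 × C (aromatic): 1 H each → 6
  6 × C (aromatic): no H
  4 × C: 3 H each → 12
  2 × C: 2 H each → 4
  2 × O: no H
  1 × C: no H
  1 × Cl: no H
  1 × N (charge +1): no H
  1 × O (charge -1): no H
  Total hydrogens = 22.
Molecular formula: C19H22ClNO3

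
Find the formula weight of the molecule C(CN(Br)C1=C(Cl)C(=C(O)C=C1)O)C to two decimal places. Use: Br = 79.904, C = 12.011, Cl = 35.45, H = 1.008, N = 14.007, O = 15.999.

Molecular formula: C9H11BrClNO2.
M = 1×79.904 + 9×12.011 + 1×35.45 + 11×1.008 + 1×14.007 + 2×15.999 = 280.55 g/mol.

280.55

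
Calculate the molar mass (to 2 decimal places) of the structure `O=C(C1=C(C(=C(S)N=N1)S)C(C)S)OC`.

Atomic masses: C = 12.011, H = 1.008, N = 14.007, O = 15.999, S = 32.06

262.36

Molecular formula: C8H10N2O2S3.
M = 8×12.011 + 10×1.008 + 2×14.007 + 2×15.999 + 3×32.06 = 262.36 g/mol.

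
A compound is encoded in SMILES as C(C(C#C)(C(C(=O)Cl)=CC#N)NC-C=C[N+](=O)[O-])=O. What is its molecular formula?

C11H8ClN3O4

Heavy atoms from the SMILES: 11 C, 1 Cl, 3 N, 4 O.
Implicit hydrogens by atom environment:
  5 × C: 1 H each → 5
  5 × C: no H
  3 × O: no H
  1 × C: 2 H
  1 × Cl: no H
  1 × N: 1 H
  1 × N: no H
  1 × N (charge +1): no H
  1 × O (charge -1): no H
  Total hydrogens = 8.
Molecular formula: C11H8ClN3O4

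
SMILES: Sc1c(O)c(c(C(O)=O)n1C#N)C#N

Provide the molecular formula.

C7H3N3O3S

Heavy atoms from the SMILES: 7 C, 3 N, 3 O, 1 S.
Implicit hydrogens by atom environment:
  4 × C (aromatic): no H
  3 × C: no H
  2 × N: no H
  2 × O: 1 H each → 2
  1 × N (aromatic): no H
  1 × O: no H
  1 × S: 1 H
  Total hydrogens = 3.
Molecular formula: C7H3N3O3S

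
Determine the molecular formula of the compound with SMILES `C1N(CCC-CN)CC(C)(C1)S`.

C9H20N2S

Heavy atoms from the SMILES: 9 C, 2 N, 1 S.
Implicit hydrogens by atom environment:
  7 × C: 2 H each → 14
  1 × C: 3 H
  1 × C: no H
  1 × N: 2 H
  1 × N: no H
  1 × S: 1 H
  Total hydrogens = 20.
Molecular formula: C9H20N2S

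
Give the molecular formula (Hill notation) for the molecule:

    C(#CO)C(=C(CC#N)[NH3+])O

C6H7N2O2+

Heavy atoms from the SMILES: 6 C, 2 N, 2 O.
Implicit hydrogens by atom environment:
  5 × C: no H
  2 × O: 1 H each → 2
  1 × C: 2 H
  1 × N (charge +1): 3 H
  1 × N: no H
  Total hydrogens = 7.
Net charge +1.
Molecular formula: C6H7N2O2+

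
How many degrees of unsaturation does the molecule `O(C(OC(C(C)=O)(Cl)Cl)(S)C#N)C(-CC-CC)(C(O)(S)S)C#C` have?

5

Molecular formula from the SMILES: C13H17Cl2NO4S3.
DoU = (2C + 2 + N − H − X)/2 = (2·13 + 2 + 1 − 17 − 2)/2 = 10/2 = 5.
(Structurally: 0 ring(s) + 5 π bond(s) = 5.)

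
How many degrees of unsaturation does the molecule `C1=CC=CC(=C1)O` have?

Molecular formula from the SMILES: C6H6O.
DoU = (2C + 2 + N − H − X)/2 = (2·6 + 2 + 0 − 6 − 0)/2 = 8/2 = 4.
(Structurally: 1 ring(s) + 3 π bond(s) = 4.)

4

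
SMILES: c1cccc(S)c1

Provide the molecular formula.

Heavy atoms from the SMILES: 6 C, 1 S.
Implicit hydrogens by atom environment:
  5 × C (aromatic): 1 H each → 5
  1 × C (aromatic): no H
  1 × S: 1 H
  Total hydrogens = 6.
Molecular formula: C6H6S

C6H6S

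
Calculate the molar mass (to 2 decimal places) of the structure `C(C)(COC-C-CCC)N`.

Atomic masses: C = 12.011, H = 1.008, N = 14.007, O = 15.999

145.25

Molecular formula: C8H19NO.
M = 8×12.011 + 19×1.008 + 1×14.007 + 1×15.999 = 145.25 g/mol.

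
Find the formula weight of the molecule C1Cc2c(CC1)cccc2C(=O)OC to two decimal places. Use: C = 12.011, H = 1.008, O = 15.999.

Molecular formula: C12H14O2.
M = 12×12.011 + 14×1.008 + 2×15.999 = 190.24 g/mol.

190.24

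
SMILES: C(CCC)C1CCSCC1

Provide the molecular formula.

C9H18S

Heavy atoms from the SMILES: 9 C, 1 S.
Implicit hydrogens by atom environment:
  7 × C: 2 H each → 14
  1 × C: 3 H
  1 × C: 1 H
  1 × S: no H
  Total hydrogens = 18.
Molecular formula: C9H18S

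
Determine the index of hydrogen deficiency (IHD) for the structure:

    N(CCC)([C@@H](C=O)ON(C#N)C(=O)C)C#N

Molecular formula from the SMILES: C9H12N4O3.
DoU = (2C + 2 + N − H − X)/2 = (2·9 + 2 + 4 − 12 − 0)/2 = 12/2 = 6.
(Structurally: 0 ring(s) + 6 π bond(s) = 6.)

6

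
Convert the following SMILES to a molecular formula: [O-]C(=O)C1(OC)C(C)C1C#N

Heavy atoms from the SMILES: 7 C, 1 N, 3 O.
Implicit hydrogens by atom environment:
  3 × C: no H
  2 × C: 3 H each → 6
  2 × C: 1 H each → 2
  2 × O: no H
  1 × N: no H
  1 × O (charge -1): no H
  Total hydrogens = 8.
Net charge -1.
Molecular formula: C7H8NO3-

C7H8NO3-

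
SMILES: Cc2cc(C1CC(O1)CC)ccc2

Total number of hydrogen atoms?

Hydrogens are implicit in SMILES; fill each atom to its normal valence:
  4 × C (aromatic): 1 H each → 4
  2 × C: 3 H each → 6
  2 × C: 2 H each → 4
  2 × C: 1 H each → 2
  2 × C (aromatic): no H
  1 × O: no H
  Total hydrogens = 16.

16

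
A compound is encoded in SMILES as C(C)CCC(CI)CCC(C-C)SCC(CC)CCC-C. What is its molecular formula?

C19H39IS

Heavy atoms from the SMILES: 19 C, 1 I, 1 S.
Implicit hydrogens by atom environment:
  12 × C: 2 H each → 24
  4 × C: 3 H each → 12
  3 × C: 1 H each → 3
  1 × I: no H
  1 × S: no H
  Total hydrogens = 39.
Molecular formula: C19H39IS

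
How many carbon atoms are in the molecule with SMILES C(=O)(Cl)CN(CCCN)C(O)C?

The symbol for carbon appears 7 times in the SMILES. (Cl is a single chlorine, not C + l.)

7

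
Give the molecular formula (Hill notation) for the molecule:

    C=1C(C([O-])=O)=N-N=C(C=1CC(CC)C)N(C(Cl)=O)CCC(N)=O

Heavy atoms from the SMILES: 14 C, 1 Cl, 4 N, 4 O.
Implicit hydrogens by atom environment:
  4 × C: 2 H each → 8
  3 × C (aromatic): no H
  3 × C: no H
  3 × O: no H
  2 × C: 3 H each → 6
  2 × N (aromatic): no H
  1 × C (aromatic): 1 H
  1 × C: 1 H
  1 × Cl: no H
  1 × N: 2 H
  1 × N: no H
  1 × O (charge -1): no H
  Total hydrogens = 18.
Net charge -1.
Molecular formula: C14H18ClN4O4-

C14H18ClN4O4-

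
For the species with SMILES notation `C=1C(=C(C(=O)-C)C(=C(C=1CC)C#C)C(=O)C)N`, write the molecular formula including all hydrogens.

Heavy atoms from the SMILES: 14 C, 1 N, 2 O.
Implicit hydrogens by atom environment:
  5 × C (aromatic): no H
  3 × C: 3 H each → 9
  3 × C: no H
  2 × O: no H
  1 × C: 2 H
  1 × C (aromatic): 1 H
  1 × C: 1 H
  1 × N: 2 H
  Total hydrogens = 15.
Molecular formula: C14H15NO2

C14H15NO2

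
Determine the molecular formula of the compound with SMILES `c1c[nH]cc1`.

C4H5N

Heavy atoms from the SMILES: 4 C, 1 N.
Implicit hydrogens by atom environment:
  4 × C (aromatic): 1 H each → 4
  1 × N (aromatic): 1 H
  Total hydrogens = 5.
Molecular formula: C4H5N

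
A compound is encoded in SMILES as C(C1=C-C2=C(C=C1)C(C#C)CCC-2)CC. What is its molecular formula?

Heavy atoms from the SMILES: 15 C.
Implicit hydrogens by atom environment:
  5 × C: 2 H each → 10
  3 × C (aromatic): 1 H each → 3
  3 × C (aromatic): no H
  2 × C: 1 H each → 2
  1 × C: 3 H
  1 × C: no H
  Total hydrogens = 18.
Molecular formula: C15H18

C15H18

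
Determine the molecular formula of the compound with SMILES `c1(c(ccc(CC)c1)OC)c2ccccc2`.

C15H16O

Heavy atoms from the SMILES: 15 C, 1 O.
Implicit hydrogens by atom environment:
  8 × C (aromatic): 1 H each → 8
  4 × C (aromatic): no H
  2 × C: 3 H each → 6
  1 × C: 2 H
  1 × O: no H
  Total hydrogens = 16.
Molecular formula: C15H16O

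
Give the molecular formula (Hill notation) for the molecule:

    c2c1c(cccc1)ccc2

C10H8

Heavy atoms from the SMILES: 10 C.
Implicit hydrogens by atom environment:
  8 × C (aromatic): 1 H each → 8
  2 × C (aromatic): no H
  Total hydrogens = 8.
Molecular formula: C10H8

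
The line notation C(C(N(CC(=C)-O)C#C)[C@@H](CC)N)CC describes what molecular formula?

C12H22N2O

Heavy atoms from the SMILES: 12 C, 2 N, 1 O.
Implicit hydrogens by atom environment:
  5 × C: 2 H each → 10
  3 × C: 1 H each → 3
  2 × C: 3 H each → 6
  2 × C: no H
  1 × N: 2 H
  1 × N: no H
  1 × O: 1 H
  Total hydrogens = 22.
Molecular formula: C12H22N2O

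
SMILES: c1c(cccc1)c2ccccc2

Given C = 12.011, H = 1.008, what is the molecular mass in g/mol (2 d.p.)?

Molecular formula: C12H10.
M = 12×12.011 + 10×1.008 = 154.21 g/mol.

154.21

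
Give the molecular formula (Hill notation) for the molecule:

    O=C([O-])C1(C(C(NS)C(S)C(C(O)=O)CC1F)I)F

C9H11F2INO4S2-

Heavy atoms from the SMILES: 9 C, 2 F, 1 I, 1 N, 4 O, 2 S.
Implicit hydrogens by atom environment:
  5 × C: 1 H each → 5
  3 × C: no H
  2 × F: no H
  2 × O: no H
  2 × S: 1 H each → 2
  1 × C: 2 H
  1 × I: no H
  1 × N: 1 H
  1 × O: 1 H
  1 × O (charge -1): no H
  Total hydrogens = 11.
Net charge -1.
Molecular formula: C9H11F2INO4S2-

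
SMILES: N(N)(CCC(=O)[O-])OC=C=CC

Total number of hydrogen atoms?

11

Hydrogens are implicit in SMILES; fill each atom to its normal valence:
  2 × C: 2 H each → 4
  2 × C: 1 H each → 2
  2 × C: no H
  2 × O: no H
  1 × C: 3 H
  1 × N: 2 H
  1 × N: no H
  1 × O (charge -1): no H
  Total hydrogens = 11.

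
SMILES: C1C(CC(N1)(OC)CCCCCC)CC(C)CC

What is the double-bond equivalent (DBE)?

1

Molecular formula from the SMILES: C16H33NO.
DoU = (2C + 2 + N − H − X)/2 = (2·16 + 2 + 1 − 33 − 0)/2 = 2/2 = 1.
(Structurally: 1 ring(s) + 0 π bond(s) = 1.)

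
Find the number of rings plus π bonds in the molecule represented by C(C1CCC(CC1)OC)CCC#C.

Molecular formula from the SMILES: C12H20O.
DoU = (2C + 2 + N − H − X)/2 = (2·12 + 2 + 0 − 20 − 0)/2 = 6/2 = 3.
(Structurally: 1 ring(s) + 2 π bond(s) = 3.)

3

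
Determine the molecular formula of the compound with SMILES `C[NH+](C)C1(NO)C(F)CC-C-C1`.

Heavy atoms from the SMILES: 8 C, 1 F, 2 N, 1 O.
Implicit hydrogens by atom environment:
  4 × C: 2 H each → 8
  2 × C: 3 H each → 6
  1 × C: 1 H
  1 × C: no H
  1 × F: no H
  1 × N: 1 H
  1 × N (charge +1): 1 H
  1 × O: 1 H
  Total hydrogens = 18.
Net charge +1.
Molecular formula: C8H18FN2O+

C8H18FN2O+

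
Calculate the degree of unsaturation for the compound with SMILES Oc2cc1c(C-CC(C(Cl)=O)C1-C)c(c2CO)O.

Molecular formula from the SMILES: C13H15ClO4.
DoU = (2C + 2 + N − H − X)/2 = (2·13 + 2 + 0 − 15 − 1)/2 = 12/2 = 6.
(Structurally: 2 ring(s) + 4 π bond(s) = 6.)

6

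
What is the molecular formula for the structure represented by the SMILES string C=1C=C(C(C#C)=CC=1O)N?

Heavy atoms from the SMILES: 8 C, 1 N, 1 O.
Implicit hydrogens by atom environment:
  3 × C (aromatic): 1 H each → 3
  3 × C (aromatic): no H
  1 × C: 1 H
  1 × C: no H
  1 × N: 2 H
  1 × O: 1 H
  Total hydrogens = 7.
Molecular formula: C8H7NO

C8H7NO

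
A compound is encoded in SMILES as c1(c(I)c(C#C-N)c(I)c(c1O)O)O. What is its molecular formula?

Heavy atoms from the SMILES: 8 C, 2 I, 1 N, 3 O.
Implicit hydrogens by atom environment:
  6 × C (aromatic): no H
  3 × O: 1 H each → 3
  2 × C: no H
  2 × I: no H
  1 × N: 2 H
  Total hydrogens = 5.
Molecular formula: C8H5I2NO3

C8H5I2NO3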